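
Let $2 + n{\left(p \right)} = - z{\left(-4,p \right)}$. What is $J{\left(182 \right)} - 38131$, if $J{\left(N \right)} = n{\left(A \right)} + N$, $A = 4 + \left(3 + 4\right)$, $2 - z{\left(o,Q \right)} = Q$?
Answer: $-37942$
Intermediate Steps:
$z{\left(o,Q \right)} = 2 - Q$
$A = 11$ ($A = 4 + 7 = 11$)
$n{\left(p \right)} = -4 + p$ ($n{\left(p \right)} = -2 - \left(2 - p\right) = -2 + \left(-2 + p\right) = -4 + p$)
$J{\left(N \right)} = 7 + N$ ($J{\left(N \right)} = \left(-4 + 11\right) + N = 7 + N$)
$J{\left(182 \right)} - 38131 = \left(7 + 182\right) - 38131 = 189 - 38131 = -37942$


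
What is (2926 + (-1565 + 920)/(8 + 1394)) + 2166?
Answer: 7138339/1402 ≈ 5091.5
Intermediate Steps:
(2926 + (-1565 + 920)/(8 + 1394)) + 2166 = (2926 - 645/1402) + 2166 = 4101607/1402 + 2166 = 7138339/1402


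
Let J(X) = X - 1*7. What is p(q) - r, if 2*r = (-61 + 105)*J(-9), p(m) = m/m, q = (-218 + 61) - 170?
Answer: 353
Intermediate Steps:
J(X) = -7 + X (J(X) = X - 7 = -7 + X)
q = -327 (q = -157 - 170 = -327)
p(m) = 1
r = -352 (r = ((-61 + 105)*(-7 - 9))/2 = (44*(-16))/2 = (½)*(-704) = -352)
p(q) - r = 1 - 1*(-352) = 1 + 352 = 353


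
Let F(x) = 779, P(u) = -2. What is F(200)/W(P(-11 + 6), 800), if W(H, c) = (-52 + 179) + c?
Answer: 779/927 ≈ 0.84035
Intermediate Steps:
W(H, c) = 127 + c
F(200)/W(P(-11 + 6), 800) = 779/(127 + 800) = 779/927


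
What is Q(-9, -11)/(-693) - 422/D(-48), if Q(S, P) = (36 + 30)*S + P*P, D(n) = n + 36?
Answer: 4517/126 ≈ 35.849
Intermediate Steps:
D(n) = 36 + n
Q(S, P) = P**2 + 66*S (Q(S, P) = 66*S + P**2 = P**2 + 66*S)
Q(-9, -11)/(-693) - 422/D(-48) = ((-11)**2 + 66*(-9))/(-693) - 422/(36 - 48) = (121 - 594)*(-1/693) - 422/(-12) = -473*(-1/693) - 422*(-1/12) = 43/63 + 211/6 = 4517/126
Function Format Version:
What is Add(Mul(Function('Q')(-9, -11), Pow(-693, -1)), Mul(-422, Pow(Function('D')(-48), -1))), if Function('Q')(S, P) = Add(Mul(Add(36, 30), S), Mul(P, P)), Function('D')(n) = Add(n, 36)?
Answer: Rational(4517, 126) ≈ 35.849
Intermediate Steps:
Function('D')(n) = Add(36, n)
Function('Q')(S, P) = Add(Pow(P, 2), Mul(66, S)) (Function('Q')(S, P) = Add(Mul(66, S), Pow(P, 2)) = Add(Pow(P, 2), Mul(66, S)))
Add(Mul(Function('Q')(-9, -11), Pow(-693, -1)), Mul(-422, Pow(Function('D')(-48), -1))) = Add(Mul(Add(Pow(-11, 2), Mul(66, -9)), Pow(-693, -1)), Mul(-422, Pow(Add(36, -48), -1))) = Add(Mul(Add(121, -594), Rational(-1, 693)), Mul(-422, Pow(-12, -1))) = Add(Mul(-473, Rational(-1, 693)), Mul(-422, Rational(-1, 12))) = Add(Rational(43, 63), Rational(211, 6)) = Rational(4517, 126)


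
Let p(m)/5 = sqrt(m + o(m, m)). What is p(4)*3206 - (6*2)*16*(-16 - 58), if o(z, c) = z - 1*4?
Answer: 46268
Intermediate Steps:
o(z, c) = -4 + z (o(z, c) = z - 4 = -4 + z)
p(m) = 5*sqrt(-4 + 2*m) (p(m) = 5*sqrt(m + (-4 + m)) = 5*sqrt(-4 + 2*m))
p(4)*3206 - (6*2)*16*(-16 - 58) = (5*sqrt(-4 + 2*4))*3206 - (6*2)*16*(-16 - 58) = (5*sqrt(-4 + 8))*3206 - 12*16*(-74) = (5*sqrt(4))*3206 - 192*(-74) = (5*2)*3206 - 1*(-14208) = 10*3206 + 14208 = 32060 + 14208 = 46268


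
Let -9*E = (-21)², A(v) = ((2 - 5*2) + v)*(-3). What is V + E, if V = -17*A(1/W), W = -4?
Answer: -1879/4 ≈ -469.75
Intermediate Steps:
A(v) = 24 - 3*v (A(v) = ((2 - 10) + v)*(-3) = (-8 + v)*(-3) = 24 - 3*v)
E = -49 (E = -⅑*(-21)² = -⅑*441 = -49)
V = -1683/4 (V = -17*(24 - 3/(-4)) = -17*(24 - 3*(-¼)) = -17*(24 + ¾) = -17*99/4 = -1683/4 ≈ -420.75)
V + E = -1683/4 - 49 = -1879/4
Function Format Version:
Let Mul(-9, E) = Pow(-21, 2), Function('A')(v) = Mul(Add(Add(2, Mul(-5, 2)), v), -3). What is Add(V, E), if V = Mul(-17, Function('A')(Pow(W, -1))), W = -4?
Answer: Rational(-1879, 4) ≈ -469.75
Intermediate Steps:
Function('A')(v) = Add(24, Mul(-3, v)) (Function('A')(v) = Mul(Add(Add(2, -10), v), -3) = Mul(Add(-8, v), -3) = Add(24, Mul(-3, v)))
E = -49 (E = Mul(Rational(-1, 9), Pow(-21, 2)) = Mul(Rational(-1, 9), 441) = -49)
V = Rational(-1683, 4) (V = Mul(-17, Add(24, Mul(-3, Pow(-4, -1)))) = Mul(-17, Add(24, Mul(-3, Rational(-1, 4)))) = Mul(-17, Add(24, Rational(3, 4))) = Mul(-17, Rational(99, 4)) = Rational(-1683, 4) ≈ -420.75)
Add(V, E) = Add(Rational(-1683, 4), -49) = Rational(-1879, 4)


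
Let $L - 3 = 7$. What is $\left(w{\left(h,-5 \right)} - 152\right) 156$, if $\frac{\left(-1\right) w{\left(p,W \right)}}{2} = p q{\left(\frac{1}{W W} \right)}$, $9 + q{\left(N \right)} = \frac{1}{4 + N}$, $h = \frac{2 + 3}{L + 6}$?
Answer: $- \frac{2308722}{101} \approx -22859.0$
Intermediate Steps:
$L = 10$ ($L = 3 + 7 = 10$)
$h = \frac{5}{16}$ ($h = \frac{2 + 3}{10 + 6} = \frac{5}{16} \approx 0.3125$)
$q{\left(N \right)} = -9 + \frac{1}{4 + N}$
$w{\left(p,W \right)} = - \frac{2 p \left(-35 - \frac{9}{W^{2}}\right)}{4 + \frac{1}{W^{2}}}$ ($w{\left(p,W \right)} = - 2 p \frac{-35 - \frac{9}{W W}}{4 + \frac{1}{W W}} = - 2 p \frac{-35 - \frac{9}{W^{2}}}{4 + \frac{1}{W^{2}}} = - 2 \frac{p \left(-35 - \frac{9}{W^{2}}\right)}{4 + \frac{1}{W^{2}}} = - \frac{2 p \left(-35 - \frac{9}{W^{2}}\right)}{4 + \frac{1}{W^{2}}}$)
$\left(w{\left(h,-5 \right)} - 152\right) 156 = \left(2 \cdot \frac{5}{16} \frac{1}{1 + 4 \left(-5\right)^{2}} \left(9 + 35 \left(-5\right)^{2}\right) - 152\right) 156 = \left(2 \cdot \frac{5}{16} \frac{1}{1 + 4 \cdot 25} \left(9 + 35 \cdot 25\right) - 152\right) 156 = \left(2 \cdot \frac{5}{16} \frac{1}{1 + 100} \left(9 + 875\right) - 152\right) 156 = \left(2 \cdot \frac{5}{16} \cdot \frac{1}{101} \cdot 884 - 152\right) 156 = \left(\frac{1105}{202} - 152\right) 156 = \left(- \frac{29599}{202}\right) 156 = - \frac{2308722}{101}$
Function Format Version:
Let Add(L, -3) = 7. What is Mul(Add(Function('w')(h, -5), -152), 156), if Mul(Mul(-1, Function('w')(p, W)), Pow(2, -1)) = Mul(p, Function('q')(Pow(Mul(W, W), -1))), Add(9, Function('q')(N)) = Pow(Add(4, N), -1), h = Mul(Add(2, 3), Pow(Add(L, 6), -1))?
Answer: Rational(-2308722, 101) ≈ -22859.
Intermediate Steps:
L = 10 (L = Add(3, 7) = 10)
h = Rational(5, 16) (h = Mul(Add(2, 3), Pow(Add(10, 6), -1)) = Mul(5, Pow(16, -1)) = Mul(5, Rational(1, 16)) = Rational(5, 16) ≈ 0.31250)
Function('q')(N) = Add(-9, Pow(Add(4, N), -1))
Function('w')(p, W) = Mul(-2, p, Pow(Add(4, Pow(W, -2)), -1), Add(-35, Mul(-9, Pow(W, -2)))) (Function('w')(p, W) = Mul(-2, Mul(p, Mul(Pow(Add(4, Pow(Mul(W, W), -1)), -1), Add(-35, Mul(-9, Pow(Mul(W, W), -1)))))) = Mul(-2, Mul(p, Mul(Pow(Add(4, Pow(Pow(W, 2), -1)), -1), Add(-35, Mul(-9, Pow(Pow(W, 2), -1)))))) = Mul(-2, Mul(p, Mul(Pow(Add(4, Pow(W, -2)), -1), Add(-35, Mul(-9, Pow(W, -2)))))) = Mul(-2, Mul(p, Pow(Add(4, Pow(W, -2)), -1), Add(-35, Mul(-9, Pow(W, -2))))) = Mul(-2, p, Pow(Add(4, Pow(W, -2)), -1), Add(-35, Mul(-9, Pow(W, -2)))))
Mul(Add(Function('w')(h, -5), -152), 156) = Mul(Add(Mul(2, Rational(5, 16), Pow(Add(1, Mul(4, Pow(-5, 2))), -1), Add(9, Mul(35, Pow(-5, 2)))), -152), 156) = Mul(Add(Mul(2, Rational(5, 16), Pow(Add(1, Mul(4, 25)), -1), Add(9, Mul(35, 25))), -152), 156) = Mul(Add(Mul(2, Rational(5, 16), Pow(Add(1, 100), -1), Add(9, 875)), -152), 156) = Mul(Add(Mul(2, Rational(5, 16), Pow(101, -1), 884), -152), 156) = Mul(Add(Mul(2, Rational(5, 16), Rational(1, 101), 884), -152), 156) = Mul(Add(Rational(1105, 202), -152), 156) = Mul(Rational(-29599, 202), 156) = Rational(-2308722, 101)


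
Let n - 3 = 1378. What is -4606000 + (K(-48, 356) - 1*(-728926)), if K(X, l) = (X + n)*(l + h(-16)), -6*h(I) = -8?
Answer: -10202246/3 ≈ -3.4007e+6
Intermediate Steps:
n = 1381 (n = 3 + 1378 = 1381)
h(I) = 4/3 (h(I) = -⅙*(-8) = 4/3)
K(X, l) = (1381 + X)*(4/3 + l) (K(X, l) = (X + 1381)*(l + 4/3) = (1381 + X)*(4/3 + l))
-4606000 + (K(-48, 356) - 1*(-728926)) = -4606000 + ((5524/3 + 1381*356 + (4/3)*(-48) - 48*356) - 1*(-728926)) = -4606000 + ((5524/3 + 491636 - 64 - 17088) + 728926) = -4606000 + (1428976/3 + 728926) = -4606000 + 3615754/3 = -10202246/3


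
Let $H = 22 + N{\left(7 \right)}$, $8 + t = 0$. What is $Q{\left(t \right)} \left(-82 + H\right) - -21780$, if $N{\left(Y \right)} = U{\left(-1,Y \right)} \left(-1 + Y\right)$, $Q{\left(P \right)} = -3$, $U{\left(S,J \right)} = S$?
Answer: $21978$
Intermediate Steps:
$t = -8$ ($t = -8 + 0 = -8$)
$N{\left(Y \right)} = 1 - Y$ ($N{\left(Y \right)} = - (-1 + Y) = 1 - Y$)
$H = 16$ ($H = 22 + \left(1 - 7\right) = 22 - 6 = 16$)
$Q{\left(t \right)} \left(-82 + H\right) - -21780 = - 3 \left(-82 + 16\right) - -21780 = \left(-3\right) \left(-66\right) + 21780 = 198 + 21780 = 21978$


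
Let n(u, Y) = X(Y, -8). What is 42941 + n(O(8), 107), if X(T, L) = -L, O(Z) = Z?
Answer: 42949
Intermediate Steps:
n(u, Y) = 8 (n(u, Y) = -1*(-8) = 8)
42941 + n(O(8), 107) = 42941 + 8 = 42949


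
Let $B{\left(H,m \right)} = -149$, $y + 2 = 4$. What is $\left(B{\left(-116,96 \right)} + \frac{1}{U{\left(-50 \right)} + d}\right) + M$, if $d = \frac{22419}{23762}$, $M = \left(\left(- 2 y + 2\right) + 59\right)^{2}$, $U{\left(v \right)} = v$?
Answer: $\frac{3613587338}{1165681} \approx 3100.0$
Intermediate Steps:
$y = 2$ ($y = -2 + 4 = 2$)
$M = 3249$ ($M = \left(\left(\left(-2\right) 2 + 2\right) + 59\right)^{2} = \left(\left(-4 + 2\right) + 59\right)^{2} = \left(-2 + 59\right)^{2} = 57^{2} = 3249$)
$d = \frac{22419}{23762}$ ($d = 22419 \cdot \frac{1}{23762} = \frac{22419}{23762} \approx 0.94348$)
$\left(B{\left(-116,96 \right)} + \frac{1}{U{\left(-50 \right)} + d}\right) + M = \left(-149 + \frac{1}{-50 + \frac{22419}{23762}}\right) + 3249 = \left(-149 + \frac{1}{- \frac{1165681}{23762}}\right) + 3249 = \left(-149 - \frac{23762}{1165681}\right) + 3249 = - \frac{173710231}{1165681} + 3249 = \frac{3613587338}{1165681}$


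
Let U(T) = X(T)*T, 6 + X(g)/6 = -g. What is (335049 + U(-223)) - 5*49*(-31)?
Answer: 52298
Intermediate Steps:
X(g) = -36 - 6*g (X(g) = -36 + 6*(-g) = -36 - 6*g)
U(T) = T*(-36 - 6*T) (U(T) = (-36 - 6*T)*T = T*(-36 - 6*T))
(335049 + U(-223)) - 5*49*(-31) = (335049 - 6*(-223)*(6 - 223)) - 5*49*(-31) = (335049 - 6*(-223)*(-217)) - 245*(-31) = (335049 - 290346) + 7595 = 44703 + 7595 = 52298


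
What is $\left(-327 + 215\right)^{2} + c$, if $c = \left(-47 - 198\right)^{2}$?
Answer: $72569$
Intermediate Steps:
$c = 60025$ ($c = \left(-245\right)^{2} = 60025$)
$\left(-327 + 215\right)^{2} + c = \left(-327 + 215\right)^{2} + 60025 = \left(-112\right)^{2} + 60025 = 12544 + 60025 = 72569$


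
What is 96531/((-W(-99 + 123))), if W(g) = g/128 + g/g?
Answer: -1544496/19 ≈ -81289.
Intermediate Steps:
W(g) = 1 + g/128 (W(g) = g*(1/128) + 1 = g/128 + 1 = 1 + g/128)
96531/((-W(-99 + 123))) = 96531/((-(1 + (-99 + 123)/128))) = 96531/((-(1 + (1/128)*24))) = 96531/((-(1 + 3/16))) = 96531/((-1*19/16)) = 96531/(-19/16) = 96531*(-16/19) = -1544496/19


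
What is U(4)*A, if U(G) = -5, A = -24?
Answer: 120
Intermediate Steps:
U(4)*A = -5*(-24) = 120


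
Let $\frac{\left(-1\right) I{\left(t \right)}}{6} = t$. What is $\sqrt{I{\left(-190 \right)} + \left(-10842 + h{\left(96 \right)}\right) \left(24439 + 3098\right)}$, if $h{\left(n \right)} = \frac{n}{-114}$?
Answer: $\frac{3 i \sqrt{11976303478}}{19} \approx 17279.0 i$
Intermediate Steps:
$h{\left(n \right)} = - \frac{n}{114}$ ($h{\left(n \right)} = n \left(- \frac{1}{114}\right) = - \frac{n}{114}$)
$I{\left(t \right)} = - 6 t$
$\sqrt{I{\left(-190 \right)} + \left(-10842 + h{\left(96 \right)}\right) \left(24439 + 3098\right)} = \sqrt{\left(-6\right) \left(-190\right) + \left(-10842 - \frac{16}{19}\right) \left(24439 + 3098\right)} = \sqrt{1140 + \left(-10842 - \frac{16}{19}\right) 27537} = \sqrt{1140 - \frac{5673007518}{19}} = \sqrt{- \frac{5672985858}{19}} = \frac{3 i \sqrt{11976303478}}{19}$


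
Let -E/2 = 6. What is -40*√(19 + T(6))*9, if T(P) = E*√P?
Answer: -360*√(19 - 12*√6) ≈ -1160.6*I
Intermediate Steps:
E = -12 (E = -2*6 = -12)
T(P) = -12*√P
-40*√(19 + T(6))*9 = -40*√(19 - 12*√6)*9 = -360*√(19 - 12*√6)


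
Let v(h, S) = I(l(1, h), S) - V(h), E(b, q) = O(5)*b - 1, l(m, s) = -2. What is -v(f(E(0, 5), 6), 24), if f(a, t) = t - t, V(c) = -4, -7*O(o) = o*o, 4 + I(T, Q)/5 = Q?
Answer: -104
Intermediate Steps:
I(T, Q) = -20 + 5*Q
O(o) = -o**2/7 (O(o) = -o*o/7 = -o**2/7)
E(b, q) = -1 - 25*b/7 (E(b, q) = (-1/7*5**2)*b - 1 = (-1/7*25)*b - 1 = -25*b/7 - 1 = -1 - 25*b/7)
f(a, t) = 0
v(h, S) = -16 + 5*S (v(h, S) = (-20 + 5*S) - 1*(-4) = (-20 + 5*S) + 4 = -16 + 5*S)
-v(f(E(0, 5), 6), 24) = -(-16 + 5*24) = -(-16 + 120) = -1*104 = -104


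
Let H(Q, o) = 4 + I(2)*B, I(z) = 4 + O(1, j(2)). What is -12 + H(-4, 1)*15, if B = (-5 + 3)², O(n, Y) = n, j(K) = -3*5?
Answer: 348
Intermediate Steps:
j(K) = -15
B = 4 (B = (-2)² = 4)
I(z) = 5 (I(z) = 4 + 1 = 5)
H(Q, o) = 24 (H(Q, o) = 4 + 5*4 = 4 + 20 = 24)
-12 + H(-4, 1)*15 = -12 + 24*15 = -12 + 360 = 348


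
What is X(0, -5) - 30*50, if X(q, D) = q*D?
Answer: -1500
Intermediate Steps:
X(q, D) = D*q
X(0, -5) - 30*50 = -5*0 - 30*50 = 0 - 1500 = -1500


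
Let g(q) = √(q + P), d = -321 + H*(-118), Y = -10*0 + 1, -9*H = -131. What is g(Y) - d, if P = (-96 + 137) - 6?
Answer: 18401/9 ≈ 2044.6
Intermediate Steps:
H = 131/9 (H = -⅑*(-131) = 131/9 ≈ 14.556)
Y = 1 (Y = 0 + 1 = 1)
P = 35 (P = 41 - 6 = 35)
d = -18347/9 (d = -321 + (131/9)*(-118) = -321 - 15458/9 = -18347/9 ≈ -2038.6)
g(q) = √(35 + q) (g(q) = √(q + 35) = √(35 + q))
g(Y) - d = √(35 + 1) - 1*(-18347/9) = √36 + 18347/9 = 6 + 18347/9 = 18401/9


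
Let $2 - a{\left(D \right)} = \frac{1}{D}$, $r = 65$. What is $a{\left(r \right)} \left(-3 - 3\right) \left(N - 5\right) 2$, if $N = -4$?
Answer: $\frac{13932}{65} \approx 214.34$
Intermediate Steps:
$a{\left(D \right)} = 2 - \frac{1}{D}$
$a{\left(r \right)} \left(-3 - 3\right) \left(N - 5\right) 2 = \left(2 - \frac{1}{65}\right) \left(-3 - 3\right) \left(-4 - 5\right) 2 = \left(2 - \frac{1}{65}\right) \left(-6\right) \left(-9\right) 2 = \left(2 - \frac{1}{65}\right) 54 \cdot 2 = \frac{129}{65} \cdot 108 = \frac{13932}{65}$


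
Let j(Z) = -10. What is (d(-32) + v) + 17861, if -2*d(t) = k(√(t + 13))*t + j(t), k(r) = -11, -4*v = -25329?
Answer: 96089/4 ≈ 24022.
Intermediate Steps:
v = 25329/4 (v = -¼*(-25329) = 25329/4 ≈ 6332.3)
d(t) = 5 + 11*t/2 (d(t) = -(-11*t - 10)/2 = -(-10 - 11*t)/2 = 5 + 11*t/2)
(d(-32) + v) + 17861 = ((5 + (11/2)*(-32)) + 25329/4) + 17861 = ((5 - 176) + 25329/4) + 17861 = (-171 + 25329/4) + 17861 = 24645/4 + 17861 = 96089/4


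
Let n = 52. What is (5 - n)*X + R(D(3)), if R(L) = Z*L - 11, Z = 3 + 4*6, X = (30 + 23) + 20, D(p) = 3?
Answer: -3361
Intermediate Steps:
X = 73 (X = 53 + 20 = 73)
Z = 27 (Z = 3 + 24 = 27)
R(L) = -11 + 27*L (R(L) = 27*L - 11 = -11 + 27*L)
(5 - n)*X + R(D(3)) = (5 - 1*52)*73 + (-11 + 27*3) = (5 - 52)*73 + (-11 + 81) = -47*73 + 70 = -3431 + 70 = -3361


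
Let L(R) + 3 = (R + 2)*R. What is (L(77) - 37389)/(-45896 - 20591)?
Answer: 31309/66487 ≈ 0.47090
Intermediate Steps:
L(R) = -3 + R*(2 + R) (L(R) = -3 + (R + 2)*R = -3 + (2 + R)*R = -3 + R*(2 + R))
(L(77) - 37389)/(-45896 - 20591) = ((-3 + 77**2 + 2*77) - 37389)/(-45896 - 20591) = ((-3 + 5929 + 154) - 37389)/(-66487) = (6080 - 37389)*(-1/66487) = -31309*(-1/66487) = 31309/66487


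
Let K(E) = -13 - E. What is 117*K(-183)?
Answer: 19890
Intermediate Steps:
117*K(-183) = 117*(-13 - 1*(-183)) = 117*(-13 + 183) = 117*170 = 19890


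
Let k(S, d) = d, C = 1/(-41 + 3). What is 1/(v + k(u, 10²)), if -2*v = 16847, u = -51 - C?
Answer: -2/16647 ≈ -0.00012014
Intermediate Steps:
C = -1/38 (C = 1/(-38) = -1/38 ≈ -0.026316)
u = -1937/38 (u = -51 - 1*(-1/38) = -51 + 1/38 = -1937/38 ≈ -50.974)
v = -16847/2 (v = -½*16847 = -16847/2 ≈ -8423.5)
1/(v + k(u, 10²)) = 1/(-16847/2 + 10²) = 1/(-16847/2 + 100) = 1/(-16647/2) = -2/16647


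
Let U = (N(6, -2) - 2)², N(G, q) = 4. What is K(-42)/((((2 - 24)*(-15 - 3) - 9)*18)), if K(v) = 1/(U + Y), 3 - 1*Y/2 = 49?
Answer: -1/613008 ≈ -1.6313e-6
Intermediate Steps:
Y = -92 (Y = 6 - 2*49 = 6 - 98 = -92)
U = 4 (U = (4 - 2)² = 2² = 4)
K(v) = -1/88 (K(v) = 1/(4 - 92) = 1/(-88) = -1/88)
K(-42)/((((2 - 24)*(-15 - 3) - 9)*18)) = -1/(18*((2 - 24)*(-15 - 3) - 9))/88 = -1/(18*(-22*(-18) - 9))/88 = -1/(18*(396 - 9))/88 = -1/(88*(387*18)) = -1/88/6966 = -1/88*1/6966 = -1/613008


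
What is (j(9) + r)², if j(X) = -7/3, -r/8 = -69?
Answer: 2719201/9 ≈ 3.0213e+5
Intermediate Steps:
r = 552 (r = -8*(-69) = 552)
j(X) = -7/3 (j(X) = -7*⅓ = -7/3)
(j(9) + r)² = (-7/3 + 552)² = (1649/3)² = 2719201/9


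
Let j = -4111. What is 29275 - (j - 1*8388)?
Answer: 41774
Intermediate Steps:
29275 - (j - 1*8388) = 29275 - (-4111 - 1*8388) = 29275 - (-4111 - 8388) = 29275 - 1*(-12499) = 29275 + 12499 = 41774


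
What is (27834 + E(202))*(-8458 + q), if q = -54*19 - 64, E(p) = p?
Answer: -267687728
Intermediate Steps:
q = -1090 (q = -1026 - 64 = -1090)
(27834 + E(202))*(-8458 + q) = (27834 + 202)*(-8458 - 1090) = 28036*(-9548) = -267687728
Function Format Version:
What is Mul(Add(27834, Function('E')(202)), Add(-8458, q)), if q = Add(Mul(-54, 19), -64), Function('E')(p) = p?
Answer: -267687728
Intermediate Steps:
q = -1090 (q = Add(-1026, -64) = -1090)
Mul(Add(27834, Function('E')(202)), Add(-8458, q)) = Mul(Add(27834, 202), Add(-8458, -1090)) = Mul(28036, -9548) = -267687728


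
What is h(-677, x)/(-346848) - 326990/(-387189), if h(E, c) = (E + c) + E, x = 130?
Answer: 4745406119/5595655428 ≈ 0.84805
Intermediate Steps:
h(E, c) = c + 2*E
h(-677, x)/(-346848) - 326990/(-387189) = (130 + 2*(-677))/(-346848) - 326990/(-387189) = (130 - 1354)*(-1/346848) - 326990*(-1/387189) = -1224*(-1/346848) + 326990/387189 = 51/14452 + 326990/387189 = 4745406119/5595655428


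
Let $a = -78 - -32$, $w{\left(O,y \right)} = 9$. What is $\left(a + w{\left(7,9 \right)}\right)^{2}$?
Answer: $1369$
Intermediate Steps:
$a = -46$ ($a = -78 + 32 = -46$)
$\left(a + w{\left(7,9 \right)}\right)^{2} = \left(-46 + 9\right)^{2} = \left(-37\right)^{2} = 1369$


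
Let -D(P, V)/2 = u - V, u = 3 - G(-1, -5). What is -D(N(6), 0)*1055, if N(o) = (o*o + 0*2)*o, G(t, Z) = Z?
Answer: 16880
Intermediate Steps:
N(o) = o³ (N(o) = (o² + 0)*o = o²*o = o³)
u = 8 (u = 3 - 1*(-5) = 3 + 5 = 8)
D(P, V) = -16 + 2*V (D(P, V) = -2*(8 - V) = -16 + 2*V)
-D(N(6), 0)*1055 = -(-16 + 2*0)*1055 = -(-16 + 0)*1055 = -(-16)*1055 = -1*(-16880) = 16880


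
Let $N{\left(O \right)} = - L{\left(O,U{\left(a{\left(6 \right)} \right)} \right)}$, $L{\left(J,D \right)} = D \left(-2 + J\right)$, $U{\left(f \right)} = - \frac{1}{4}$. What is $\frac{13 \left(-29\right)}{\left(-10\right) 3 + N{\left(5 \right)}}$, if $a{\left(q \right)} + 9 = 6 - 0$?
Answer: $\frac{116}{9} \approx 12.889$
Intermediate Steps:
$a{\left(q \right)} = -3$ ($a{\left(q \right)} = -9 + \left(6 - 0\right) = -9 + \left(6 + 0\right) = -9 + 6 = -3$)
$U{\left(f \right)} = - \frac{1}{4}$ ($U{\left(f \right)} = \left(-1\right) \frac{1}{4} = - \frac{1}{4}$)
$N{\left(O \right)} = - \frac{1}{2} + \frac{O}{4}$ ($N{\left(O \right)} = - \frac{\left(-1\right) \left(-2 + O\right)}{4} = - (\frac{1}{2} - \frac{O}{4}) = - \frac{1}{2} + \frac{O}{4}$)
$\frac{13 \left(-29\right)}{\left(-10\right) 3 + N{\left(5 \right)}} = \frac{13 \left(-29\right)}{\left(-10\right) 3 + \left(- \frac{1}{2} + \frac{1}{4} \cdot 5\right)} = - \frac{377}{-30 + \left(- \frac{1}{2} + \frac{5}{4}\right)} = - \frac{377}{-30 + \frac{3}{4}} = - \frac{377}{- \frac{117}{4}} = \left(-377\right) \left(- \frac{4}{117}\right) = \frac{116}{9}$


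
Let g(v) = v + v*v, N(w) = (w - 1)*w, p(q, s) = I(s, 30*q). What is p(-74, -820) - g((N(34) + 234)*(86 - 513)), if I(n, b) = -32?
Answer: -335254317164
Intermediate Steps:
p(q, s) = -32
N(w) = w*(-1 + w) (N(w) = (-1 + w)*w = w*(-1 + w))
g(v) = v + v²
p(-74, -820) - g((N(34) + 234)*(86 - 513)) = -32 - (34*(-1 + 34) + 234)*(86 - 513)*(1 + (34*(-1 + 34) + 234)*(86 - 513)) = -32 - (34*33 + 234)*(-427)*(1 + (34*33 + 234)*(-427)) = -32 - (1122 + 234)*(-427)*(1 + (1122 + 234)*(-427)) = -32 - 1356*(-427)*(1 + 1356*(-427)) = -32 - (-579012)*(1 - 579012) = -32 - (-579012)*(-579011) = -32 - 1*335254317132 = -32 - 335254317132 = -335254317164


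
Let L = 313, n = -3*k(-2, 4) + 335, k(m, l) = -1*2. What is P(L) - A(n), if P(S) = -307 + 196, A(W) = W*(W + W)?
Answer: -232673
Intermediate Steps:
k(m, l) = -2
n = 341 (n = -3*(-2) + 335 = 6 + 335 = 341)
A(W) = 2*W**2 (A(W) = W*(2*W) = 2*W**2)
P(S) = -111
P(L) - A(n) = -111 - 2*341**2 = -111 - 2*116281 = -111 - 1*232562 = -111 - 232562 = -232673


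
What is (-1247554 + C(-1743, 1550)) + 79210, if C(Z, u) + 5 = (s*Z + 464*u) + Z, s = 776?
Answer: -1803460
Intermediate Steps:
C(Z, u) = -5 + 464*u + 777*Z (C(Z, u) = -5 + ((776*Z + 464*u) + Z) = -5 + ((464*u + 776*Z) + Z) = -5 + (464*u + 777*Z) = -5 + 464*u + 777*Z)
(-1247554 + C(-1743, 1550)) + 79210 = (-1247554 + (-5 + 464*1550 + 777*(-1743))) + 79210 = (-1247554 + (-5 + 719200 - 1354311)) + 79210 = (-1247554 - 635116) + 79210 = -1882670 + 79210 = -1803460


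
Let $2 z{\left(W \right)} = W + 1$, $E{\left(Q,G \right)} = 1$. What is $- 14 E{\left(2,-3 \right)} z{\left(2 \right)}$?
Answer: $-21$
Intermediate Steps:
$z{\left(W \right)} = \frac{1}{2} + \frac{W}{2}$ ($z{\left(W \right)} = \frac{W + 1}{2} = \frac{1 + W}{2} = \frac{1}{2} + \frac{W}{2}$)
$- 14 E{\left(2,-3 \right)} z{\left(2 \right)} = \left(-14\right) 1 \left(\frac{1}{2} + \frac{1}{2} \cdot 2\right) = - 14 \left(\frac{1}{2} + 1\right) = \left(-14\right) \frac{3}{2} = -21$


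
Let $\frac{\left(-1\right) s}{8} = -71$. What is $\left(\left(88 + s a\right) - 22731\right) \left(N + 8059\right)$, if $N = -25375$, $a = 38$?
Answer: $18337644$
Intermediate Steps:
$s = 568$ ($s = \left(-8\right) \left(-71\right) = 568$)
$\left(\left(88 + s a\right) - 22731\right) \left(N + 8059\right) = \left(\left(88 + 568 \cdot 38\right) - 22731\right) \left(-25375 + 8059\right) = \left(\left(88 + 21584\right) - 22731\right) \left(-17316\right) = \left(21672 - 22731\right) \left(-17316\right) = \left(-1059\right) \left(-17316\right) = 18337644$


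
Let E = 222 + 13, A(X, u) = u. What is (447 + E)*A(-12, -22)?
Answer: -15004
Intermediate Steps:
E = 235
(447 + E)*A(-12, -22) = (447 + 235)*(-22) = 682*(-22) = -15004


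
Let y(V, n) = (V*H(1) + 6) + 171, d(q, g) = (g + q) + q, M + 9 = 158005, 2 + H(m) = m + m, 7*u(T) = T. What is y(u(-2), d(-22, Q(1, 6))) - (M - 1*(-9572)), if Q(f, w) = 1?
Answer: -167391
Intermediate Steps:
u(T) = T/7
H(m) = -2 + 2*m (H(m) = -2 + (m + m) = -2 + 2*m)
M = 157996 (M = -9 + 158005 = 157996)
d(q, g) = g + 2*q
y(V, n) = 177 (y(V, n) = (V*(-2 + 2*1) + 6) + 171 = (V*(-2 + 2) + 6) + 171 = (V*0 + 6) + 171 = (0 + 6) + 171 = 6 + 171 = 177)
y(u(-2), d(-22, Q(1, 6))) - (M - 1*(-9572)) = 177 - (157996 - 1*(-9572)) = 177 - (157996 + 9572) = 177 - 1*167568 = 177 - 167568 = -167391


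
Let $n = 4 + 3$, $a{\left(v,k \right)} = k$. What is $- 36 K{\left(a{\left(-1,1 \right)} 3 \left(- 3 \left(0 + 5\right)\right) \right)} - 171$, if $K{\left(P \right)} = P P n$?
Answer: $-510471$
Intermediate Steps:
$n = 7$
$K{\left(P \right)} = 7 P^{2}$ ($K{\left(P \right)} = P P 7 = P^{2} \cdot 7 = 7 P^{2}$)
$- 36 K{\left(a{\left(-1,1 \right)} 3 \left(- 3 \left(0 + 5\right)\right) \right)} - 171 = - 36 \cdot 7 \left(1 \cdot 3 \left(- 3 \left(0 + 5\right)\right)\right)^{2} - 171 = - 36 \cdot 7 \left(3 \left(\left(-3\right) 5\right)\right)^{2} - 171 = - 36 \cdot 7 \left(3 \left(-15\right)\right)^{2} - 171 = - 36 \cdot 7 \left(-45\right)^{2} - 171 = - 36 \cdot 7 \cdot 2025 - 171 = \left(-36\right) 14175 - 171 = -510300 - 171 = -510471$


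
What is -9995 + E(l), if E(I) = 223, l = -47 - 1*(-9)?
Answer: -9772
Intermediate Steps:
l = -38 (l = -47 + 9 = -38)
-9995 + E(l) = -9995 + 223 = -9772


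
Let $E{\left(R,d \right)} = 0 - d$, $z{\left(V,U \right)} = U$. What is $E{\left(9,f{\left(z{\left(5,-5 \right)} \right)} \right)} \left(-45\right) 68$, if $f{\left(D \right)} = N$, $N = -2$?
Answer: $-6120$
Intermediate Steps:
$f{\left(D \right)} = -2$
$E{\left(R,d \right)} = - d$
$E{\left(9,f{\left(z{\left(5,-5 \right)} \right)} \right)} \left(-45\right) 68 = \left(-1\right) \left(-2\right) \left(-45\right) 68 = 2 \left(-45\right) 68 = \left(-90\right) 68 = -6120$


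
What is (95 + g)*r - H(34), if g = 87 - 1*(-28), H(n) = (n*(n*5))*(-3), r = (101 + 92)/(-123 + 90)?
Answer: 177230/11 ≈ 16112.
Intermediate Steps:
r = -193/33 (r = 193/(-33) = 193*(-1/33) = -193/33 ≈ -5.8485)
H(n) = -15*n² (H(n) = (n*(5*n))*(-3) = (5*n²)*(-3) = -15*n²)
g = 115 (g = 87 + 28 = 115)
(95 + g)*r - H(34) = (95 + 115)*(-193/33) - (-15)*34² = 210*(-193/33) - (-15)*1156 = -13510/11 - 1*(-17340) = -13510/11 + 17340 = 177230/11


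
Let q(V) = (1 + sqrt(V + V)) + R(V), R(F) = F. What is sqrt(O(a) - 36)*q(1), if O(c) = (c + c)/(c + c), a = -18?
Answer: I*sqrt(35)*(2 + sqrt(2)) ≈ 20.199*I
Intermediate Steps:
O(c) = 1 (O(c) = (2*c)/((2*c)) = (2*c)*(1/(2*c)) = 1)
q(V) = 1 + V + sqrt(2)*sqrt(V) (q(V) = (1 + sqrt(V + V)) + V = (1 + sqrt(2*V)) + V = (1 + sqrt(2)*sqrt(V)) + V = 1 + V + sqrt(2)*sqrt(V))
sqrt(O(a) - 36)*q(1) = sqrt(1 - 36)*(1 + 1 + sqrt(2)*sqrt(1)) = sqrt(-35)*(1 + 1 + sqrt(2)*1) = (I*sqrt(35))*(1 + 1 + sqrt(2)) = (I*sqrt(35))*(2 + sqrt(2)) = I*sqrt(35)*(2 + sqrt(2))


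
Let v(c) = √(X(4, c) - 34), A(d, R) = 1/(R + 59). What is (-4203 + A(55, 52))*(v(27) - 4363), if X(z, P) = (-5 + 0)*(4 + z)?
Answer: 2035479116/111 - 466532*I*√74/111 ≈ 1.8338e+7 - 36156.0*I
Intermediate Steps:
A(d, R) = 1/(59 + R)
X(z, P) = -20 - 5*z (X(z, P) = -5*(4 + z) = -20 - 5*z)
v(c) = I*√74 (v(c) = √((-20 - 5*4) - 34) = √((-20 - 20) - 34) = √(-40 - 34) = √(-74) = I*√74)
(-4203 + A(55, 52))*(v(27) - 4363) = (-4203 + 1/(59 + 52))*(I*√74 - 4363) = (-4203 + 1/111)*(-4363 + I*√74) = -466532*(-4363 + I*√74)/111 = 2035479116/111 - 466532*I*√74/111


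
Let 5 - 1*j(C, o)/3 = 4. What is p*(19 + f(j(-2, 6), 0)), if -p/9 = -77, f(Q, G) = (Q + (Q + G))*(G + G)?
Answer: 13167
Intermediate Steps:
j(C, o) = 3 (j(C, o) = 15 - 3*4 = 15 - 12 = 3)
f(Q, G) = 2*G*(G + 2*Q) (f(Q, G) = (Q + (G + Q))*(2*G) = (G + 2*Q)*(2*G) = 2*G*(G + 2*Q))
p = 693 (p = -9*(-77) = 693)
p*(19 + f(j(-2, 6), 0)) = 693*(19 + 2*0*(0 + 2*3)) = 693*(19 + 2*0*(0 + 6)) = 693*(19 + 2*0*6) = 693*(19 + 0) = 693*19 = 13167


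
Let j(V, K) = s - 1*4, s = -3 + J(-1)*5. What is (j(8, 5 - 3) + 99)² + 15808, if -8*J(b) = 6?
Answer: 377537/16 ≈ 23596.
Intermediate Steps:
J(b) = -¾ (J(b) = -⅛*6 = -¾)
s = -27/4 (s = -3 - ¾*5 = -3 - 15/4 = -27/4 ≈ -6.7500)
j(V, K) = -43/4 (j(V, K) = -27/4 - 1*4 = -27/4 - 4 = -43/4)
(j(8, 5 - 3) + 99)² + 15808 = (-43/4 + 99)² + 15808 = (353/4)² + 15808 = 124609/16 + 15808 = 377537/16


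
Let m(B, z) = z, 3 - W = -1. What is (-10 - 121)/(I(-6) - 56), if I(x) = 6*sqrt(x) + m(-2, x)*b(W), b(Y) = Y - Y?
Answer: 917/419 + 393*I*sqrt(6)/1676 ≈ 2.1885 + 0.57437*I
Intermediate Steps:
W = 4 (W = 3 - 1*(-1) = 3 + 1 = 4)
b(Y) = 0
I(x) = 6*sqrt(x) (I(x) = 6*sqrt(x) + x*0 = 6*sqrt(x) + 0 = 6*sqrt(x))
(-10 - 121)/(I(-6) - 56) = (-10 - 121)/(6*sqrt(-6) - 56) = -131/(6*(I*sqrt(6)) - 56) = -131/(6*I*sqrt(6) - 56) = -131/(-56 + 6*I*sqrt(6))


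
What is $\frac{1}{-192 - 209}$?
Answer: $- \frac{1}{401} \approx -0.0024938$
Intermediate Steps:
$\frac{1}{-192 - 209} = \frac{1}{-401} = - \frac{1}{401}$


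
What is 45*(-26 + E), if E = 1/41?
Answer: -47925/41 ≈ -1168.9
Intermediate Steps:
E = 1/41 ≈ 0.024390
45*(-26 + E) = 45*(-26 + 1/41) = 45*(-1065/41) = -47925/41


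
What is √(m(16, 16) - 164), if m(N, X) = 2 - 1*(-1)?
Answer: I*√161 ≈ 12.689*I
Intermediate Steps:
m(N, X) = 3 (m(N, X) = 2 + 1 = 3)
√(m(16, 16) - 164) = √(3 - 164) = √(-161) = I*√161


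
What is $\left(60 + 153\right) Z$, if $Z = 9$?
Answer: $1917$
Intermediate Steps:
$\left(60 + 153\right) Z = \left(60 + 153\right) 9 = 213 \cdot 9 = 1917$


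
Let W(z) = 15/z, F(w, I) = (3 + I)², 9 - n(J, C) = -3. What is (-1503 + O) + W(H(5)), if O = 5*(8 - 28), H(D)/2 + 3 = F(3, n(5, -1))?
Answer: -237239/148 ≈ -1603.0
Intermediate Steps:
n(J, C) = 12 (n(J, C) = 9 - 1*(-3) = 9 + 3 = 12)
H(D) = 444 (H(D) = -6 + 2*(3 + 12)² = -6 + 2*15² = -6 + 2*225 = -6 + 450 = 444)
O = -100 (O = 5*(-20) = -100)
(-1503 + O) + W(H(5)) = (-1503 - 100) + 15/444 = -1603 + 15*(1/444) = -1603 + 5/148 = -237239/148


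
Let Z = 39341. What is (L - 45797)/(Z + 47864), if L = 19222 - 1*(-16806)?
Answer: -9769/87205 ≈ -0.11202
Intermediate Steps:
L = 36028 (L = 19222 + 16806 = 36028)
(L - 45797)/(Z + 47864) = (36028 - 45797)/(39341 + 47864) = -9769/87205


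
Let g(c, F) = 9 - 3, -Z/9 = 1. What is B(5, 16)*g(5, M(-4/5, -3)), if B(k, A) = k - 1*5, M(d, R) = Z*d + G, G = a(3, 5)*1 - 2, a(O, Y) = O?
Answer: 0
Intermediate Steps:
Z = -9 (Z = -9*1 = -9)
G = 1 (G = 3*1 - 2 = 3 - 2 = 1)
M(d, R) = 1 - 9*d (M(d, R) = -9*d + 1 = 1 - 9*d)
B(k, A) = -5 + k (B(k, A) = k - 5 = -5 + k)
g(c, F) = 6
B(5, 16)*g(5, M(-4/5, -3)) = (-5 + 5)*6 = 0*6 = 0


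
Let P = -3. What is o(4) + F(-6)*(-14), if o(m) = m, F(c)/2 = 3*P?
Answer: 256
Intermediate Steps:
F(c) = -18 (F(c) = 2*(3*(-3)) = 2*(-9) = -18)
o(4) + F(-6)*(-14) = 4 - 18*(-14) = 4 + 252 = 256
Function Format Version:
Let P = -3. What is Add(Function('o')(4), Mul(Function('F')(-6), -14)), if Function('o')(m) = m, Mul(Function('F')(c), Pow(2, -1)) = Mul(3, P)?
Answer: 256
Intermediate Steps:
Function('F')(c) = -18 (Function('F')(c) = Mul(2, Mul(3, -3)) = Mul(2, -9) = -18)
Add(Function('o')(4), Mul(Function('F')(-6), -14)) = Add(4, Mul(-18, -14)) = Add(4, 252) = 256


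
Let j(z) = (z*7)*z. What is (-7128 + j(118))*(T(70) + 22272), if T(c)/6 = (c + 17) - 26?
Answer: 2045116920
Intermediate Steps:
T(c) = -54 + 6*c (T(c) = 6*((c + 17) - 26) = 6*((17 + c) - 26) = 6*(-9 + c) = -54 + 6*c)
j(z) = 7*z**2 (j(z) = (7*z)*z = 7*z**2)
(-7128 + j(118))*(T(70) + 22272) = (-7128 + 7*118**2)*((-54 + 6*70) + 22272) = (-7128 + 7*13924)*((-54 + 420) + 22272) = (-7128 + 97468)*(366 + 22272) = 90340*22638 = 2045116920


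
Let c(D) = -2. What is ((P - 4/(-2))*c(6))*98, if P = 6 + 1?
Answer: -1764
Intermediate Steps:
P = 7
((P - 4/(-2))*c(6))*98 = ((7 - 4/(-2))*(-2))*98 = ((7 - 4*(-½))*(-2))*98 = ((7 + 2)*(-2))*98 = (9*(-2))*98 = -18*98 = -1764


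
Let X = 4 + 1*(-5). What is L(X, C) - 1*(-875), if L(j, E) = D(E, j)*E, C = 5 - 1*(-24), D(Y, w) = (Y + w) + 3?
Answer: 1774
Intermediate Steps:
D(Y, w) = 3 + Y + w
C = 29 (C = 5 + 24 = 29)
X = -1 (X = 4 - 5 = -1)
L(j, E) = E*(3 + E + j) (L(j, E) = (3 + E + j)*E = E*(3 + E + j))
L(X, C) - 1*(-875) = 29*(3 + 29 - 1) - 1*(-875) = 29*31 + 875 = 899 + 875 = 1774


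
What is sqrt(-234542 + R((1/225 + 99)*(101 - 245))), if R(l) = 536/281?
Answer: I*sqrt(18519520246)/281 ≈ 484.29*I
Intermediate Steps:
R(l) = 536/281 (R(l) = 536*(1/281) = 536/281)
sqrt(-234542 + R((1/225 + 99)*(101 - 245))) = sqrt(-234542 + 536/281) = sqrt(-65905766/281) = I*sqrt(18519520246)/281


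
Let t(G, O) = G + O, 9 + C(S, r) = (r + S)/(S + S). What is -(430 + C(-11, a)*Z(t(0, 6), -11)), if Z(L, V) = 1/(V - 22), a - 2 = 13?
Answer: -156191/363 ≈ -430.28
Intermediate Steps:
a = 15 (a = 2 + 13 = 15)
C(S, r) = -9 + (S + r)/(2*S) (C(S, r) = -9 + (r + S)/(S + S) = -9 + (S + r)/((2*S)) = -9 + (S + r)*(1/(2*S)) = -9 + (S + r)/(2*S))
Z(L, V) = 1/(-22 + V)
-(430 + C(-11, a)*Z(t(0, 6), -11)) = -(430 + ((1/2)*(15 - 17*(-11))/(-11))/(-22 - 11)) = -(430 + ((1/2)*(-1/11)*(15 + 187))/(-33)) = -(430 + ((1/2)*(-1/11)*202)*(-1/33)) = -(430 - 101/11*(-1/33)) = -(430 + 101/363) = -1*156191/363 = -156191/363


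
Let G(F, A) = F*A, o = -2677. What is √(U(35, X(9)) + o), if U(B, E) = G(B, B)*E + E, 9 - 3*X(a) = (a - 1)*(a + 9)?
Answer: I*√57847 ≈ 240.51*I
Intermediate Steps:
X(a) = 3 - (-1 + a)*(9 + a)/3 (X(a) = 3 - (a - 1)*(a + 9)/3 = 3 - (-1 + a)*(9 + a)/3)
G(F, A) = A*F
U(B, E) = E + E*B² (U(B, E) = (B*B)*E + E = B²*E + E = E*B² + E = E + E*B²)
√(U(35, X(9)) + o) = √((6 - 8/3*9 - ⅓*9²)*(1 + 35²) - 2677) = √((6 - 24 - ⅓*81)*(1 + 1225) - 2677) = √((6 - 24 - 27)*1226 - 2677) = √(-45*1226 - 2677) = √(-55170 - 2677) = √(-57847) = I*√57847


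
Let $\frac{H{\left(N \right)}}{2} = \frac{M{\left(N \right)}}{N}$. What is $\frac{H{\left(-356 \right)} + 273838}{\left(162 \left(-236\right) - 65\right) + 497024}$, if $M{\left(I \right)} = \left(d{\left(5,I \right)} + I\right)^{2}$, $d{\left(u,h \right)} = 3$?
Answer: $\frac{16206185}{27217802} \approx 0.59543$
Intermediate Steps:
$M{\left(I \right)} = \left(3 + I\right)^{2}$
$H{\left(N \right)} = \frac{2 \left(3 + N\right)^{2}}{N}$ ($H{\left(N \right)} = 2 \frac{\left(3 + N\right)^{2}}{N} = \frac{2 \left(3 + N\right)^{2}}{N}$)
$\frac{H{\left(-356 \right)} + 273838}{\left(162 \left(-236\right) - 65\right) + 497024} = \frac{\frac{2 \left(3 - 356\right)^{2}}{-356} + 273838}{\left(162 \left(-236\right) - 65\right) + 497024} = \frac{2 \left(- \frac{1}{356}\right) \left(-353\right)^{2} + 273838}{\left(-38232 - 65\right) + 497024} = \frac{2 \left(- \frac{1}{356}\right) 124609 + 273838}{-38297 + 497024} = \frac{- \frac{124609}{178} + 273838}{458727} = \frac{48618555}{178} \cdot \frac{1}{458727} = \frac{16206185}{27217802}$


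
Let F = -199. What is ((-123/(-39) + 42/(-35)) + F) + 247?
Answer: 3247/65 ≈ 49.954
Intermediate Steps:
((-123/(-39) + 42/(-35)) + F) + 247 = ((-123/(-39) + 42/(-35)) - 199) + 247 = ((-123*(-1/39) + 42*(-1/35)) - 199) + 247 = ((41/13 - 6/5) - 199) + 247 = (127/65 - 199) + 247 = -12808/65 + 247 = 3247/65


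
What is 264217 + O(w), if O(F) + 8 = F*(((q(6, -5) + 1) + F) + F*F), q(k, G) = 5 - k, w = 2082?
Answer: 9029494301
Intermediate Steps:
O(F) = -8 + F*(F + F**2) (O(F) = -8 + F*((((5 - 1*6) + 1) + F) + F*F) = -8 + F*((((5 - 6) + 1) + F) + F**2) = -8 + F*(((-1 + 1) + F) + F**2) = -8 + F*((0 + F) + F**2) = -8 + F*(F + F**2))
264217 + O(w) = 264217 + (-8 + 2082**2 + 2082**3) = 264217 + (-8 + 4334724 + 9024895368) = 264217 + 9029230084 = 9029494301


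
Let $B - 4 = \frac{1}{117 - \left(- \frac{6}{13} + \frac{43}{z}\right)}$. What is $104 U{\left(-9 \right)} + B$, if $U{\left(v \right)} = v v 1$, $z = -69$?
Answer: $\frac{892711513}{105922} \approx 8428.0$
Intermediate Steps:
$B = \frac{424585}{105922}$ ($B = 4 + \frac{1}{117 - \left(- \frac{43}{69} - \frac{6}{13}\right)} = 4 + \frac{1}{117 - - \frac{973}{897}} = 4 + \frac{1}{117 + \left(\frac{6}{13} + \frac{43}{69}\right)} = 4 + \frac{1}{117 + \frac{973}{897}} = 4 + \frac{1}{\frac{105922}{897}} = 4 + \frac{897}{105922} = \frac{424585}{105922} \approx 4.0085$)
$U{\left(v \right)} = v^{2}$ ($U{\left(v \right)} = v^{2} \cdot 1 = v^{2}$)
$104 U{\left(-9 \right)} + B = 104 \left(-9\right)^{2} + \frac{424585}{105922} = 104 \cdot 81 + \frac{424585}{105922} = 8424 + \frac{424585}{105922} = \frac{892711513}{105922}$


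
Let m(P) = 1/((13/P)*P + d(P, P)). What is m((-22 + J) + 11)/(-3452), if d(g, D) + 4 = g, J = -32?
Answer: 1/117368 ≈ 8.5202e-6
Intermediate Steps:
d(g, D) = -4 + g
m(P) = 1/(9 + P) (m(P) = 1/((13/P)*P + (-4 + P)) = 1/(13 + (-4 + P)) = 1/(9 + P))
m((-22 + J) + 11)/(-3452) = 1/((9 + ((-22 - 32) + 11))*(-3452)) = -1/3452/(9 + (-54 + 11)) = -1/3452/(9 - 43) = -1/3452/(-34) = -1/34*(-1/3452) = 1/117368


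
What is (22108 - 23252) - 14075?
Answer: -15219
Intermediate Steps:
(22108 - 23252) - 14075 = -1144 - 14075 = -15219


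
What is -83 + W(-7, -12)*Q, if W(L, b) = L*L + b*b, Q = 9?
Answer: 1654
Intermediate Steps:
W(L, b) = L² + b²
-83 + W(-7, -12)*Q = -83 + ((-7)² + (-12)²)*9 = -83 + (49 + 144)*9 = -83 + 193*9 = -83 + 1737 = 1654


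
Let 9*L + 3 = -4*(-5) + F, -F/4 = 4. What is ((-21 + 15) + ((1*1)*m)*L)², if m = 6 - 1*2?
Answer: 2500/81 ≈ 30.864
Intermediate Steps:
F = -16 (F = -4*4 = -16)
L = ⅑ (L = -⅓ + (-4*(-5) - 16)/9 = -⅓ + (20 - 16)/9 = -⅓ + (⅑)*4 = -⅓ + 4/9 = ⅑ ≈ 0.11111)
m = 4 (m = 6 - 2 = 4)
((-21 + 15) + ((1*1)*m)*L)² = ((-21 + 15) + ((1*1)*4)*(⅑))² = (-6 + (1*4)*(⅑))² = (-6 + 4*(⅑))² = (-6 + 4/9)² = (-50/9)² = 2500/81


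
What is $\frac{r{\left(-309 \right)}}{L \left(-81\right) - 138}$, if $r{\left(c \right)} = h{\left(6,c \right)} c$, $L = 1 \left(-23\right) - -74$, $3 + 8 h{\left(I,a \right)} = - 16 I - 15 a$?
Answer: $\frac{58401}{1423} \approx 41.041$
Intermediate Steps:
$h{\left(I,a \right)} = - \frac{3}{8} - 2 I - \frac{15 a}{8}$ ($h{\left(I,a \right)} = - \frac{3}{8} + \frac{- 16 I - 15 a}{8} = - \frac{3}{8} - \left(2 I + \frac{15 a}{8}\right) = - \frac{3}{8} - 2 I - \frac{15 a}{8}$)
$L = 51$ ($L = -23 + 74 = 51$)
$r{\left(c \right)} = c \left(- \frac{99}{8} - \frac{15 c}{8}\right)$ ($r{\left(c \right)} = \left(- \frac{3}{8} - 12 - \frac{15 c}{8}\right) c = \left(- \frac{99}{8} - \frac{15 c}{8}\right) c = c \left(- \frac{99}{8} - \frac{15 c}{8}\right)$)
$\frac{r{\left(-309 \right)}}{L \left(-81\right) - 138} = \frac{\left(- \frac{3}{8}\right) \left(-309\right) \left(33 + 5 \left(-309\right)\right)}{51 \left(-81\right) - 138} = \frac{\left(- \frac{3}{8}\right) \left(-309\right) \left(33 - 1545\right)}{-4131 - 138} = \frac{\left(- \frac{3}{8}\right) \left(-309\right) \left(-1512\right)}{-4269} = \left(-175203\right) \left(- \frac{1}{4269}\right) = \frac{58401}{1423}$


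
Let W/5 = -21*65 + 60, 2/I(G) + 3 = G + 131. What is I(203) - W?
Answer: 2159777/331 ≈ 6525.0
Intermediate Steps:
I(G) = 2/(128 + G) (I(G) = 2/(-3 + (G + 131)) = 2/(-3 + (131 + G)) = 2/(128 + G))
W = -6525 (W = 5*(-21*65 + 60) = 5*(-1365 + 60) = 5*(-1305) = -6525)
I(203) - W = 2/(128 + 203) - 1*(-6525) = 2/331 + 6525 = 2159777/331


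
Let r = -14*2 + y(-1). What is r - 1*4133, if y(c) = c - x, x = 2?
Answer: -4164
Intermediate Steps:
y(c) = -2 + c (y(c) = c - 1*2 = c - 2 = -2 + c)
r = -31 (r = -14*2 + (-2 - 1) = -28 - 3 = -31)
r - 1*4133 = -31 - 1*4133 = -31 - 4133 = -4164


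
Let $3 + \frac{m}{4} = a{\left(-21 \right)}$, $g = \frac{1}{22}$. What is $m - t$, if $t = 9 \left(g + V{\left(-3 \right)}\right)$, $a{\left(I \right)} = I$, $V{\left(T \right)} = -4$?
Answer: $- \frac{1329}{22} \approx -60.409$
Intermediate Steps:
$g = \frac{1}{22} \approx 0.045455$
$m = -96$ ($m = -12 + 4 \left(-21\right) = -12 - 84 = -96$)
$t = - \frac{783}{22}$ ($t = 9 \left(\frac{1}{22} - 4\right) = 9 \left(- \frac{87}{22}\right) = - \frac{783}{22} \approx -35.591$)
$m - t = -96 - - \frac{783}{22} = -96 + \frac{783}{22} = - \frac{1329}{22}$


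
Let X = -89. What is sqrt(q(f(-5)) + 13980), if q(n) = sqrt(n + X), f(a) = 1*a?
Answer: sqrt(13980 + I*sqrt(94)) ≈ 118.24 + 0.041*I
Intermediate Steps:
f(a) = a
q(n) = sqrt(-89 + n) (q(n) = sqrt(n - 89) = sqrt(-89 + n))
sqrt(q(f(-5)) + 13980) = sqrt(sqrt(-89 - 5) + 13980) = sqrt(sqrt(-94) + 13980) = sqrt(I*sqrt(94) + 13980) = sqrt(13980 + I*sqrt(94))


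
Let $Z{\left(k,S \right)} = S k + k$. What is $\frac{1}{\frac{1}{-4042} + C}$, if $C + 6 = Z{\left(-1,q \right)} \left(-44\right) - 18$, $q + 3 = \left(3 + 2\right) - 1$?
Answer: $\frac{4042}{258687} \approx 0.015625$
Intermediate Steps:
$q = 1$ ($q = -3 + \left(\left(3 + 2\right) - 1\right) = -3 + \left(5 - 1\right) = -3 + 4 = 1$)
$Z{\left(k,S \right)} = k + S k$
$C = 64$ ($C = -6 - \left(18 - - (1 + 1) \left(-44\right)\right) = -6 - \left(18 - \left(-1\right) 2 \left(-44\right)\right) = -6 - -70 = -6 + \left(88 - 18\right) = -6 + 70 = 64$)
$\frac{1}{\frac{1}{-4042} + C} = \frac{1}{\frac{1}{-4042} + 64} = \frac{1}{- \frac{1}{4042} + 64} = \frac{1}{\frac{258687}{4042}} = \frac{4042}{258687}$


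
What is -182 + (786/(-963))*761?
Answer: -257804/321 ≈ -803.13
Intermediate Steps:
-182 + (786/(-963))*761 = -182 + (786*(-1/963))*761 = -182 - 262/321*761 = -182 - 199382/321 = -257804/321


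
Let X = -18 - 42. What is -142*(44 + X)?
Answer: 2272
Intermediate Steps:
X = -60
-142*(44 + X) = -142*(44 - 60) = -142*(-16) = 2272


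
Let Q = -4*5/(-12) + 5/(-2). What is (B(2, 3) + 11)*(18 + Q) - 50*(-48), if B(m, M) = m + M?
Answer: 8024/3 ≈ 2674.7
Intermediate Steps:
Q = -⅚ (Q = -20*(-1/12) + 5*(-½) = 5/3 - 5/2 = -⅚ ≈ -0.83333)
B(m, M) = M + m
(B(2, 3) + 11)*(18 + Q) - 50*(-48) = ((3 + 2) + 11)*(18 - ⅚) - 50*(-48) = (5 + 11)*(103/6) + 2400 = 16*(103/6) + 2400 = 824/3 + 2400 = 8024/3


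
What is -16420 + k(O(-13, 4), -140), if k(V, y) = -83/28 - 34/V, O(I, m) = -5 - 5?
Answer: -2298739/140 ≈ -16420.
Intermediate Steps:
O(I, m) = -10
k(V, y) = -83/28 - 34/V (k(V, y) = -83*1/28 - 34/V = -83/28 - 34/V)
-16420 + k(O(-13, 4), -140) = -16420 + (-83/28 - 34/(-10)) = -16420 + (-83/28 - 34*(-1/10)) = -16420 + (-83/28 + 17/5) = -16420 + 61/140 = -2298739/140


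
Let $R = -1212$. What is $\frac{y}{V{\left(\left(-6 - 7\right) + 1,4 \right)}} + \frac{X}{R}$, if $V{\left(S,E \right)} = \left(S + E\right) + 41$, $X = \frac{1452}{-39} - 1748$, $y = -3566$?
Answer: $- \frac{4618336}{43329} \approx -106.59$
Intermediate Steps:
$X = - \frac{23208}{13}$ ($X = 1452 \left(- \frac{1}{39}\right) - 1748 = - \frac{484}{13} - 1748 = - \frac{23208}{13} \approx -1785.2$)
$V{\left(S,E \right)} = 41 + E + S$ ($V{\left(S,E \right)} = \left(E + S\right) + 41 = 41 + E + S$)
$\frac{y}{V{\left(\left(-6 - 7\right) + 1,4 \right)}} + \frac{X}{R} = - \frac{3566}{41 + 4 + \left(\left(-6 - 7\right) + 1\right)} - \frac{23208}{13 \left(-1212\right)} = - \frac{3566}{41 + 4 + \left(-13 + 1\right)} - - \frac{1934}{1313} = - \frac{3566}{41 + 4 - 12} + \frac{1934}{1313} = - \frac{3566}{33} + \frac{1934}{1313} = - \frac{4618336}{43329}$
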